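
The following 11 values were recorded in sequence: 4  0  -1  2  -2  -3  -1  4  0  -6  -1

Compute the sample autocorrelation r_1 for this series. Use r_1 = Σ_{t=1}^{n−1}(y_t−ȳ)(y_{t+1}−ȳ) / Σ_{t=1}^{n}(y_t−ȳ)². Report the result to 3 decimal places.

0.027

Mean ȳ = (4 + 0 − 1 + 2 − 2 − 3 − 1 + 4 + 0 − 6 − 1)/11 = -0.3636
Numerator Σ_{t=1}^{10}(y_t−ȳ)(y_{t+1}−ȳ) = 2.3223
Denominator Σ(y_t−ȳ)² = 86.5455
r_1 = 2.3223 / 86.5455 = 0.027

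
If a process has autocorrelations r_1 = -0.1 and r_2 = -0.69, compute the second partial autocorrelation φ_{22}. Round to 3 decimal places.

-0.707

φ_{22} = (r_2 − r_1²) / (1 − r_1²)
r_1² = (-0.1)² = 0.01
Numerator = -0.69 − 0.0100 = -0.7000; denominator = 1 − 0.0100 = 0.9900
φ_{22} = -0.7000 / 0.9900 = -0.707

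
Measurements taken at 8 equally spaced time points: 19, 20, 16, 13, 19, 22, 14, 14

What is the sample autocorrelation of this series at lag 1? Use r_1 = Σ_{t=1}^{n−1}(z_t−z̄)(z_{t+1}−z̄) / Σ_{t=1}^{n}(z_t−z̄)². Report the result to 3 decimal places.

0.036

Mean z̄ = (19 + 20 + 16 + 13 + 19 + 22 + 14 + 14)/8 = 17.1250
Deviations from mean: 1.8750, 2.8750, -1.1250, -4.1250, 1.8750, 4.8750, -3.1250, -3.1250
Σ(z_t−z̄)(z_{t+1}−z̄) = (5.3906) + (-3.2344) + (4.6406) + (-7.7344) + (9.1406) + (-15.2344) + (9.7656) = 2.7344
Denominator Σ(z_t−z̄)² = 76.8750
r_1 = 2.7344 / 76.8750 = 0.036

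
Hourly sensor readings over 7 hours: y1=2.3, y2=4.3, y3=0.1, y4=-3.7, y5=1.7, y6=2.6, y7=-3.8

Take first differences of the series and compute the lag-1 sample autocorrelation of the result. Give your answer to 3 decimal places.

-0.165

First differences Δy: 2.0, -4.2, -3.8, 5.4, 0.9, -6.4
Mean of differences = -1.0167
Numerator Σ(Δy_t−Δȳ)(Δy_{t+1}−Δȳ) = -16.6219
Denominator Σ(Δy_t−Δȳ)² = 100.8083
r_1(Δy) = -16.6219 / 100.8083 = -0.165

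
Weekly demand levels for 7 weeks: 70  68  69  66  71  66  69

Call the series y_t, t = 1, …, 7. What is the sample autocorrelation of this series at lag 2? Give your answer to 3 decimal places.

Mean ȳ = (70 + 68 + 69 + 66 + 71 + 66 + 69)/7 = 68.4286
Σ(y_t−ȳ)(y_{t+2}−ȳ) = (0.8980) + (1.0408) + (1.4694) + (5.8980) + (1.4694) = 10.7755
Denominator Σ(y_t−ȳ)² = 21.7143
r_2 = 10.7755 / 21.7143 = 0.496

0.496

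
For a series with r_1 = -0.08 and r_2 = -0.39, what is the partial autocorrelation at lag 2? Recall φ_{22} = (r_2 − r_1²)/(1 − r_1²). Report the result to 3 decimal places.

-0.399

φ_{22} = (r_2 − r_1²) / (1 − r_1²)
r_1² = (-0.08)² = 0.0064
Numerator = -0.39 − 0.0064 = -0.3964; denominator = 1 − 0.0064 = 0.9936
φ_{22} = -0.3964 / 0.9936 = -0.399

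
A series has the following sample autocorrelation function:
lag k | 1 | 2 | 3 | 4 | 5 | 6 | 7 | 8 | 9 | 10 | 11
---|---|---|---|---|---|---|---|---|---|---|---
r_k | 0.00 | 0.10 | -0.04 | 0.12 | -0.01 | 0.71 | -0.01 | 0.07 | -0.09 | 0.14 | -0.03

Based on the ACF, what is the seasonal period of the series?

6

The largest autocorrelation is r_6 = 0.71; the remaining lags stay at or below 0.14.
The dominant spike at lag 6 indicates a seasonal period of 6.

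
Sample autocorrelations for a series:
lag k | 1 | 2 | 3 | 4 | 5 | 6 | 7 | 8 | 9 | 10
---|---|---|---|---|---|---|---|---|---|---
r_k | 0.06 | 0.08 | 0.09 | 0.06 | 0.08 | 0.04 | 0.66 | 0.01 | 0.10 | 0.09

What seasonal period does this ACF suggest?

7

The largest autocorrelation is r_7 = 0.66; the remaining lags stay at or below 0.10.
The dominant spike at lag 7 indicates a seasonal period of 7.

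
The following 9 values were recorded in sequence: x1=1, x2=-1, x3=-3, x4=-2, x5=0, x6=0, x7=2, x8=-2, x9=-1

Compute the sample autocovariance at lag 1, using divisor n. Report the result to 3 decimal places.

0.173

Mean x̄ = (1 − 1 − 3 − 2 + 0 + 0 + 2 − 2 − 1)/9 = -0.6667
Σ_{t=1}^{8}(x_t−x̄)(x_{t+1}−x̄) = 1.5556
γ_1 = 1.5556 / 9 = 0.173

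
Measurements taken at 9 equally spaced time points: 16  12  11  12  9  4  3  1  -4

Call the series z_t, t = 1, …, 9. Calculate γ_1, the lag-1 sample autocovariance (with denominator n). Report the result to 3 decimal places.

21.184

Mean z̄ = (16 + 12 + 11 + 12 + 9 + 4 + 3 + 1 − 4)/9 = 7.1111
Σ_{t=1}^{8}(z_t−z̄)(z_{t+1}−z̄) = 190.6543
γ_1 = 190.6543 / 9 = 21.184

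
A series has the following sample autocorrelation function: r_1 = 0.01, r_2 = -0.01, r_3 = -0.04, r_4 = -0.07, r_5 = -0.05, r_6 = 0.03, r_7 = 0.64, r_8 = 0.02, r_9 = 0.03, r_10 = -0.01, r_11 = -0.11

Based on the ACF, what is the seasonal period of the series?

The largest autocorrelation is r_7 = 0.64; the remaining lags stay at or below 0.03.
The dominant spike at lag 7 indicates a seasonal period of 7.

7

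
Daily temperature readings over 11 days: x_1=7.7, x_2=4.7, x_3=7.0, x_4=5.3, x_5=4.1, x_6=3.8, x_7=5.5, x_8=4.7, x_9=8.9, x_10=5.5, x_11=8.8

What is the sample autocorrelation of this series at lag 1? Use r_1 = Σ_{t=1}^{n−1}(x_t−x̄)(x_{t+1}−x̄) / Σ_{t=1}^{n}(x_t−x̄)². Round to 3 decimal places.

Mean x̄ = (7.7 + 4.7 + 7.0 + 5.3 + 4.1 + 3.8 + 5.5 + 4.7 + 8.9 + 5.5 + 8.8)/11 = 6.0000
Numerator Σ_{t=1}^{10}(x_t−x̄)(x_{t+1}−x̄) = -3.5700
Denominator Σ(x_t−x̄)² = 32.9600
r_1 = -3.5700 / 32.9600 = -0.108

-0.108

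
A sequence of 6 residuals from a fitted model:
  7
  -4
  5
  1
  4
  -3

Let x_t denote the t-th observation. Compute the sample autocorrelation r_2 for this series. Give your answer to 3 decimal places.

0.327

Mean x̄ = (7 − 4 + 5 + 1 + 4 − 3)/6 = 1.6667
Deviations from mean: 5.3333, -5.6667, 3.3333, -0.6667, 2.3333, -4.6667
Numerator Σ_{t=1}^{4}(x_t−x̄)(x_{t+2}−x̄) = 32.4444
Denominator Σ(x_t−x̄)² = 99.3333
r_2 = 32.4444 / 99.3333 = 0.327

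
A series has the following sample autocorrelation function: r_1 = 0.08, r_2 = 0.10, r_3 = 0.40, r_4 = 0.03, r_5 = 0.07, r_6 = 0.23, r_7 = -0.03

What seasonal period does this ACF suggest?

3

The largest autocorrelation is r_3 = 0.40, with a weaker echo at lag 6 (0.23); the remaining lags stay at or below 0.10.
The dominant spike at lag 3 indicates a seasonal period of 3.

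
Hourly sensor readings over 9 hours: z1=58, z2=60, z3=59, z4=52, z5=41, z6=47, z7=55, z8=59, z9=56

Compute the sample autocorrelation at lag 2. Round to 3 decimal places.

-0.265

Mean z̄ = (58 + 60 + 59 + 52 + 41 + 47 + 55 + 59 + 56)/9 = 54.1111
Σ(z_t−z̄)(z_{t+2}−z̄) = (19.0123) + (-12.4321) + (-64.0988) + (15.0123) + (-11.6543) + (-34.7654) + (1.6790) = -87.2469
Denominator Σ(z_t−z̄)² = 328.8889
r_2 = -87.2469 / 328.8889 = -0.265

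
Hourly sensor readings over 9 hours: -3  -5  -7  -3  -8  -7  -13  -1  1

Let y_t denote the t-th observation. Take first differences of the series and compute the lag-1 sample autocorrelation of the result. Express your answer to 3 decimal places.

First differences Δy: -2, -2, 4, -5, 1, -6, 12, 2
Mean of differences = 0.5000
Numerator Σ(Δy_t−Δȳ)(Δy_{t+1}−Δȳ) = -85.2500
Denominator Σ(Δy_t−Δȳ)² = 232.0000
r_1(Δy) = -85.2500 / 232.0000 = -0.367

-0.367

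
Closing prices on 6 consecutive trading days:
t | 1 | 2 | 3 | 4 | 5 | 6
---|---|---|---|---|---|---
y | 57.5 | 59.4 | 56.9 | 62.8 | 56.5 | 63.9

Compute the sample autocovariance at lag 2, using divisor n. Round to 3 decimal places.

Mean ȳ = (57.5 + 59.4 + 56.9 + 62.8 + 56.5 + 63.9)/6 = 59.5000
Deviations: -2.0000, -0.1000, -2.6000, 3.3000, -3.0000, 4.4000
Σ_{t=1}^{4}(y_t−ȳ)(y_{t+2}−ȳ) = 27.1900
γ_2 = 27.1900 / 6 = 4.532

4.532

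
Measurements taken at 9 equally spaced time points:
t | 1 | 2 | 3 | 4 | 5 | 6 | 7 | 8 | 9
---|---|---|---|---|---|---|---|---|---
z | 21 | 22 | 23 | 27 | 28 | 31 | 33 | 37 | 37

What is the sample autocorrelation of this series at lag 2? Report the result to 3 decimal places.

0.356

Mean z̄ = (21 + 22 + 23 + 27 + 28 + 31 + 33 + 37 + 37)/9 = 28.7778
Σ(z_t−z̄)(z_{t+2}−z̄) = (44.9383) + (12.0494) + (4.4938) + (-3.9506) + (-3.2840) + (18.2716) + (34.7160) = 107.2346
Denominator Σ(z_t−z̄)² = 301.5556
r_2 = 107.2346 / 301.5556 = 0.356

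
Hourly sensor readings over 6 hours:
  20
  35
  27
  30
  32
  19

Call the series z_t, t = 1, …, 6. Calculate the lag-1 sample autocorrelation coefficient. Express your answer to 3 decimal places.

Mean z̄ = (20 + 35 + 27 + 30 + 32 + 19)/6 = 27.1667
Deviations from mean: -7.1667, 7.8333, -0.1667, 2.8333, 4.8333, -8.1667
Numerator Σ_{t=1}^{5}(z_t−z̄)(z_{t+1}−z̄) = -83.6944
Denominator Σ(z_t−z̄)² = 210.8333
r_1 = -83.6944 / 210.8333 = -0.397

-0.397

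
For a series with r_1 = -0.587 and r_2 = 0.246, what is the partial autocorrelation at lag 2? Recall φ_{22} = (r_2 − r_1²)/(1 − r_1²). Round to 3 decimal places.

-0.150

φ_{22} = (r_2 − r_1²) / (1 − r_1²)
r_1² = (-0.587)² = 0.344569
Numerator = 0.246 − 0.3446 = -0.0986; denominator = 1 − 0.3446 = 0.6554
φ_{22} = -0.0986 / 0.6554 = -0.150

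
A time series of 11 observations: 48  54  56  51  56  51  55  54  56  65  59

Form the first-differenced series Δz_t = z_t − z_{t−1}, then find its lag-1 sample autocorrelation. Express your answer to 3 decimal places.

First differences Δz: 6, 2, -5, 5, -5, 4, -1, 2, 9, -6
Mean of differences = 1.1000
Numerator Σ(Δz_t−Δz̄)(Δz_{t+1}−Δz̄) = -123.3100
Denominator Σ(Δz_t−Δz̄)² = 240.9000
r_1(Δz) = -123.3100 / 240.9000 = -0.512

-0.512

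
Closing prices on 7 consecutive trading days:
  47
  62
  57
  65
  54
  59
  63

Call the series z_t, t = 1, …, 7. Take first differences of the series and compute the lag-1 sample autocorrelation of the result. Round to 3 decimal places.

First differences Δz: 15, -5, 8, -11, 5, 4
Mean of differences = 2.6667
Numerator Σ(Δz_t−Δz̄)(Δz_{t+1}−Δz̄) = -237.1111
Denominator Σ(Δz_t−Δz̄)² = 433.3333
r_1(Δz) = -237.1111 / 433.3333 = -0.547

-0.547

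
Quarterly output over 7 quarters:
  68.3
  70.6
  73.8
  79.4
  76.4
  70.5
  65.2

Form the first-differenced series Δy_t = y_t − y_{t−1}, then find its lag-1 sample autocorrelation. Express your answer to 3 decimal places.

0.488

First differences Δy: 2.3, 3.2, 5.6, -3.0, -5.9, -5.3
Mean of differences = -0.5167
Numerator Σ(Δy_t−Δȳ)(Δy_{t+1}−Δȳ) = 57.1314
Denominator Σ(Δy_t−Δȳ)² = 117.1883
r_1(Δy) = 57.1314 / 117.1883 = 0.488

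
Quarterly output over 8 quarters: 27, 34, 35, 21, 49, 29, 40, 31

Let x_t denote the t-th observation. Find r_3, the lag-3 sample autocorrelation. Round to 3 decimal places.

-0.073

Mean x̄ = (27 + 34 + 35 + 21 + 49 + 29 + 40 + 31)/8 = 33.2500
Deviations from mean: -6.2500, 0.7500, 1.7500, -12.2500, 15.7500, -4.2500, 6.7500, -2.2500
Σ(x_t−x̄)(x_{t+3}−x̄) = (76.5625) + (11.8125) + (-7.4375) + (-82.6875) + (-35.4375) = -37.1875
Denominator Σ(x_t−x̄)² = 509.5000
r_3 = -37.1875 / 509.5000 = -0.073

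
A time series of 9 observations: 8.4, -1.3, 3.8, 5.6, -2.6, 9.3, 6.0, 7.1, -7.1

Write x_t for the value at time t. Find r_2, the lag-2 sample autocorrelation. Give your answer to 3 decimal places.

Mean x̄ = (8.4 − 1.3 + 3.8 + 5.6 − 2.6 + 9.3 + 6.0 + 7.1 − 7.1)/9 = 3.2444
Numerator Σ_{t=1}^{7}(x_t−x̄)(x_{t+2}−x̄) = -18.0851
Denominator Σ(x_t−x̄)² = 253.3822
r_2 = -18.0851 / 253.3822 = -0.071

-0.071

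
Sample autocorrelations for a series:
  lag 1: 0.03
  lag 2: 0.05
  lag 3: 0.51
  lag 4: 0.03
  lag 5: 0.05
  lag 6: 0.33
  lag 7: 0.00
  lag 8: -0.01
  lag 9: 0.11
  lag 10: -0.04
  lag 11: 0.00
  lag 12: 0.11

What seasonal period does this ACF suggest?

3

The largest autocorrelation is r_3 = 0.51, with a weaker echo at lag 6 (0.33); the remaining lags stay at or below 0.11.
The dominant spike at lag 3 indicates a seasonal period of 3.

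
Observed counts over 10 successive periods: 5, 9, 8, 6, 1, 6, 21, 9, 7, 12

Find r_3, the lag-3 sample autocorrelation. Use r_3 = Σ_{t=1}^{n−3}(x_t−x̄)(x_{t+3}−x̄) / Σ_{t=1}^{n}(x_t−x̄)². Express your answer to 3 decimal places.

0.074

Mean x̄ = (5 + 9 + 8 + 6 + 1 + 6 + 21 + 9 + 7 + 12)/10 = 8.4000
Σ(x_t−x̄)(x_{t+3}−x̄) = (8.1600) + (-4.4400) + (0.9600) + (-30.2400) + (-4.4400) + (3.3600) + (45.3600) = 18.7200
Denominator Σ(x_t−x̄)² = 252.4000
r_3 = 18.7200 / 252.4000 = 0.074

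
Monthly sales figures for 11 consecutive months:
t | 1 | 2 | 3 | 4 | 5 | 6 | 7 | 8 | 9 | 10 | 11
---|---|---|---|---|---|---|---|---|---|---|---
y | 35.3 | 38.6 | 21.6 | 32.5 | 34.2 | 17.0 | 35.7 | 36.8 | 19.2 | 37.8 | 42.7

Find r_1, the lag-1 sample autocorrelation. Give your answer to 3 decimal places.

Mean ȳ = (35.3 + 38.6 + 21.6 + 32.5 + 34.2 + 17.0 + 35.7 + 36.8 + 19.2 + 37.8 + 42.7)/11 = 31.9455
Numerator Σ_{t=1}^{10}(y_t−ȳ)(y_{t+1}−ȳ) = -196.1193
Denominator Σ(y_t−ȳ)² = 741.3673
r_1 = -196.1193 / 741.3673 = -0.265

-0.265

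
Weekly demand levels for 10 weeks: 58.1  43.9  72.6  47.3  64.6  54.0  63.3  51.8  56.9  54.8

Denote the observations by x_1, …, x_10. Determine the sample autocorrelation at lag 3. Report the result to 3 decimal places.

Mean x̄ = (58.1 + 43.9 + 72.6 + 47.3 + 64.6 + 54.0 + 63.3 + 51.8 + 56.9 + 54.8)/10 = 56.7300
Σ(x_t−x̄)(x_{t+3}−x̄) = (-12.9191) + (-100.9721) + (-43.3251) + (-61.9551) + (-38.7991) + (-0.4641) + (-12.6801) = -271.1147
Denominator Σ(x_t−x̄)² = 647.8810
r_3 = -271.1147 / 647.8810 = -0.418

-0.418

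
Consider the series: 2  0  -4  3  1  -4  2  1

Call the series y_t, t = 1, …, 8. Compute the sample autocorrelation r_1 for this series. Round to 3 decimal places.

-0.369

Mean ȳ = (2 + 0 − 4 + 3 + 1 − 4 + 2 + 1)/8 = 0.1250
Deviations from mean: 1.8750, -0.1250, -4.1250, 2.8750, 0.8750, -4.1250, 1.8750, 0.8750
Σ(y_t−ȳ)(y_{t+1}−ȳ) = (-0.2344) + (0.5156) + (-11.8594) + (2.5156) + (-3.6094) + (-7.7344) + (1.6406) = -18.7656
Denominator Σ(y_t−ȳ)² = 50.8750
r_1 = -18.7656 / 50.8750 = -0.369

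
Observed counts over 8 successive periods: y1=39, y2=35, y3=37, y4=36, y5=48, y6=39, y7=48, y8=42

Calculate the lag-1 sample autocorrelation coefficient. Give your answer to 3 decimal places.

-0.010

Mean ȳ = (39 + 35 + 37 + 36 + 48 + 39 + 48 + 42)/8 = 40.5000
Deviations from mean: -1.5000, -5.5000, -3.5000, -4.5000, 7.5000, -1.5000, 7.5000, 1.5000
Numerator Σ_{t=1}^{7}(y_t−ȳ)(y_{t+1}−ȳ) = -1.7500
Denominator Σ(y_t−ȳ)² = 182.0000
r_1 = -1.7500 / 182.0000 = -0.010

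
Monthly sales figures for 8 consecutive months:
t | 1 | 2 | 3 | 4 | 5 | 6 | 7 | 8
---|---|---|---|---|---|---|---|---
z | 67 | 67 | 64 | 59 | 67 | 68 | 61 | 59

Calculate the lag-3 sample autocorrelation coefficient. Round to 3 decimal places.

Mean z̄ = (67 + 67 + 64 + 59 + 67 + 68 + 61 + 59)/8 = 64.0000
Deviations from mean: 3.0000, 3.0000, 0.0000, -5.0000, 3.0000, 4.0000, -3.0000, -5.0000
Σ(z_t−z̄)(z_{t+3}−z̄) = (-15.0000) + (9.0000) + (0.0000) + (15.0000) + (-15.0000) = -6.0000
Denominator Σ(z_t−z̄)² = 102.0000
r_3 = -6.0000 / 102.0000 = -0.059

-0.059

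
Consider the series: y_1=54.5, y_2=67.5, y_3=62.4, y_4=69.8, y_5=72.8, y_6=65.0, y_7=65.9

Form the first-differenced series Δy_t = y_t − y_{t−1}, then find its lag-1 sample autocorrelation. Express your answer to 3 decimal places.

First differences Δy: 13.0, -5.1, 7.4, 3.0, -7.8, 0.9
Mean of differences = 1.9000
Numerator Σ(Δy_t−Δȳ)(Δy_{t+1}−Δȳ) = -111.1200
Denominator Σ(Δy_t−Δȳ)² = 298.7600
r_1(Δy) = -111.1200 / 298.7600 = -0.372

-0.372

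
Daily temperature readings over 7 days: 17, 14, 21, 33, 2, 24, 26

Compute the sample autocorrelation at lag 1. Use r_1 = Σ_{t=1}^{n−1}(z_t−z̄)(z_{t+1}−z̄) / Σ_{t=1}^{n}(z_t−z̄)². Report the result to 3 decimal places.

Mean z̄ = (17 + 14 + 21 + 33 + 2 + 24 + 26)/7 = 19.5714
Numerator Σ_{t=1}^{6}(z_t−z̄)(z_{t+1}−z̄) = -259.7551
Denominator Σ(z_t−z̄)² = 589.7143
r_1 = -259.7551 / 589.7143 = -0.440

-0.440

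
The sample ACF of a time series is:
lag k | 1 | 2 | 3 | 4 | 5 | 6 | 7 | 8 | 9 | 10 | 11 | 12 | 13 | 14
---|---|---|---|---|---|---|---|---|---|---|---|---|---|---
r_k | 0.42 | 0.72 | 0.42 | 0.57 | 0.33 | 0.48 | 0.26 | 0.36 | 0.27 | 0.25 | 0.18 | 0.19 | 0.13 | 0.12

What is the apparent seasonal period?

2

The largest autocorrelation is r_2 = 0.72, with weaker echoes at lags 4 (0.57) and 6 (0.48); the remaining lags stay at or below 0.42.
The dominant spike at lag 2 indicates a seasonal period of 2.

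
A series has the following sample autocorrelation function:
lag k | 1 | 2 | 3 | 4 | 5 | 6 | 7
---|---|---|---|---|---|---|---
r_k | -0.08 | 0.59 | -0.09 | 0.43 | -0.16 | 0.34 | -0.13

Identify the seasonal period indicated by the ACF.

The largest autocorrelation is r_2 = 0.59, with weaker echoes at lags 4 (0.43) and 6 (0.34); the remaining lags stay at or below -0.08.
The dominant spike at lag 2 indicates a seasonal period of 2.

2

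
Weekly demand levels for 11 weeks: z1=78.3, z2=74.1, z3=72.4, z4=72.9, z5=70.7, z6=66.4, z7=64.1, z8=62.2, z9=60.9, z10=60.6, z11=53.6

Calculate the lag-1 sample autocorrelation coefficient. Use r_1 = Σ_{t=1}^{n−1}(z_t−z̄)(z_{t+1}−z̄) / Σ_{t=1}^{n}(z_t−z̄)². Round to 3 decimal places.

Mean z̄ = (78.3 + 74.1 + 72.4 + 72.9 + 70.7 + 66.4 + 64.1 + 62.2 + 60.9 + 60.6 + 53.6)/11 = 66.9273
Numerator Σ_{t=1}^{10}(z_t−z̄)(z_{t+1}−z̄) = 339.8693
Denominator Σ(z_t−z̄)² = 545.2418
r_1 = 339.8693 / 545.2418 = 0.623

0.623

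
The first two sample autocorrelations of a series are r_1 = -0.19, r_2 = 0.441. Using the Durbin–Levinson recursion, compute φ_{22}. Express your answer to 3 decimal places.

φ_{22} = (r_2 − r_1²) / (1 − r_1²)
r_1² = (-0.19)² = 0.0361
Numerator = 0.441 − 0.0361 = 0.4049; denominator = 1 − 0.0361 = 0.9639
φ_{22} = 0.4049 / 0.9639 = 0.420

0.420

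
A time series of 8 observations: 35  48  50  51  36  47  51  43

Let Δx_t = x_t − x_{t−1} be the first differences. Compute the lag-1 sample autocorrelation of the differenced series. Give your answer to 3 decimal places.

-0.245

First differences Δx: 13, 2, 1, -15, 11, 4, -8
Mean of differences = 1.1429
Numerator Σ(Δx_t−Δx̄)(Δx_{t+1}−Δx̄) = -144.7347
Denominator Σ(Δx_t−Δx̄)² = 590.8571
r_1(Δx) = -144.7347 / 590.8571 = -0.245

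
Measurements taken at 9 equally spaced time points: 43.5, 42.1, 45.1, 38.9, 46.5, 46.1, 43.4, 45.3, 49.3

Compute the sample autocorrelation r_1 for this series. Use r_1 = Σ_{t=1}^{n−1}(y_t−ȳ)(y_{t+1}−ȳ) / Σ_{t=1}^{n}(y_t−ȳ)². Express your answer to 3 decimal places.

-0.134

Mean ȳ = (43.5 + 42.1 + 45.1 + 38.9 + 46.5 + 46.1 + 43.4 + 45.3 + 49.3)/9 = 44.4667
Numerator Σ_{t=1}^{8}(y_t−ȳ)(y_{t+1}−ȳ) = -9.3378
Denominator Σ(y_t−ȳ)² = 69.9200
r_1 = -9.3378 / 69.9200 = -0.134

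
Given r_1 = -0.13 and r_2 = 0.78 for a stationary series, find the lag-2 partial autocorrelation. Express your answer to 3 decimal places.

0.776

φ_{22} = (r_2 − r_1²) / (1 − r_1²)
r_1² = (-0.13)² = 0.0169
Numerator = 0.78 − 0.0169 = 0.7631; denominator = 1 − 0.0169 = 0.9831
φ_{22} = 0.7631 / 0.9831 = 0.776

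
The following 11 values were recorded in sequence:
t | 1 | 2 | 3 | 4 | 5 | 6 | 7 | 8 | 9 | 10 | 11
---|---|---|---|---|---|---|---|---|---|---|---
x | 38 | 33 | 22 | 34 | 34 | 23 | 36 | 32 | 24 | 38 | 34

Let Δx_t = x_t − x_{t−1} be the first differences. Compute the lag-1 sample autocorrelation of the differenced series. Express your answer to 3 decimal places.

-0.467

First differences Δx: -5, -11, 12, 0, -11, 13, -4, -8, 14, -4
Mean of differences = -0.4000
Numerator Σ(Δx_t−Δx̄)(Δx_{t+1}−Δx̄) = -406.1600
Denominator Σ(Δx_t−Δx̄)² = 870.4000
r_1(Δx) = -406.1600 / 870.4000 = -0.467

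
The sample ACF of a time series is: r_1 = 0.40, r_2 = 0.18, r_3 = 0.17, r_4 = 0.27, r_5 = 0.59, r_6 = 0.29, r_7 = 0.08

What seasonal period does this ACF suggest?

5

The largest autocorrelation is r_5 = 0.59; the remaining lags stay at or below 0.40. The elevated value at lag 1 (0.40), dropping to 0.18 at lag 2, reflects decaying short-term dependence rather than seasonality.
The dominant spike at lag 5 indicates a seasonal period of 5.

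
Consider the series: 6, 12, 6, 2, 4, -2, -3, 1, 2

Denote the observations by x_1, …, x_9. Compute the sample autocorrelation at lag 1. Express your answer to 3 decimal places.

Mean x̄ = (6 + 12 + 6 + 2 + 4 − 2 − 3 + 1 + 2)/9 = 3.1111
Numerator Σ_{t=1}^{8}(x_t−x̄)(x_{t+1}−x̄) = 89.0988
Denominator Σ(x_t−x̄)² = 166.8889
r_1 = 89.0988 / 166.8889 = 0.534

0.534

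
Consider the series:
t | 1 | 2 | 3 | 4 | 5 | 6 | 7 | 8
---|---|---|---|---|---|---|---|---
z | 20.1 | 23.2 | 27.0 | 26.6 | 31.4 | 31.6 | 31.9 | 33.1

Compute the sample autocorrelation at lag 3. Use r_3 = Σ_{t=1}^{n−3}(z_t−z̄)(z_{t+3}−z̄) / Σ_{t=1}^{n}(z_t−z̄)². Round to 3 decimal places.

0.018

Mean z̄ = (20.1 + 23.2 + 27.0 + 26.6 + 31.4 + 31.6 + 31.9 + 33.1)/8 = 28.1125
Deviations from mean: -8.0125, -4.9125, -1.1125, -1.5125, 3.2875, 3.4875, 3.7875, 4.9875
Σ(z_t−z̄)(z_{t+3}−z̄) = (12.1189) + (-16.1498) + (-3.8798) + (-5.7286) + (16.3964) = 2.7570
Denominator Σ(z_t−z̄)² = 154.0488
r_3 = 2.7570 / 154.0488 = 0.018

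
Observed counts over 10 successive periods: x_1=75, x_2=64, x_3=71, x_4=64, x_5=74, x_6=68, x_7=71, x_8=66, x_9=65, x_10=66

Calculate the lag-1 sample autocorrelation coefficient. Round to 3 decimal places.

-0.464

Mean x̄ = (75 + 64 + 71 + 64 + 74 + 68 + 71 + 66 + 65 + 66)/10 = 68.4000
Numerator Σ_{t=1}^{9}(x_t−x̄)(x_{t+1}−x̄) = -69.7600
Denominator Σ(x_t−x̄)² = 150.4000
r_1 = -69.7600 / 150.4000 = -0.464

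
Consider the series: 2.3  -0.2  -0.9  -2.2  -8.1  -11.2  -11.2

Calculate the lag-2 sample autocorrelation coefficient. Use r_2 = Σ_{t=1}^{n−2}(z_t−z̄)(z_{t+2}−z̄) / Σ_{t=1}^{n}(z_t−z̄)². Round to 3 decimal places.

Mean z̄ = (2.3 − 0.2 − 0.9 − 2.2 − 8.1 − 11.2 − 11.2)/7 = -4.5000
Deviations from mean: 6.8000, 4.3000, 3.6000, 2.3000, -3.6000, -6.7000, -6.7000
Numerator Σ_{t=1}^{5}(z_t−z̄)(z_{t+2}−z̄) = 30.1200
Denominator Σ(z_t−z̄)² = 185.7200
r_2 = 30.1200 / 185.7200 = 0.162

0.162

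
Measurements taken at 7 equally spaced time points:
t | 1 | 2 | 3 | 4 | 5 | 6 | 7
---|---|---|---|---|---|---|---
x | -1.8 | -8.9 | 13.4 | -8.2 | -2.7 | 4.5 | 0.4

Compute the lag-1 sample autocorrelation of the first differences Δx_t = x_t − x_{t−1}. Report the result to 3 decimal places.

-0.678

First differences Δx: -7.1, 22.3, -21.6, 5.5, 7.2, -4.1
Mean of differences = 0.3667
Numerator Σ(Δx_t−Δx̄)(Δx_{t+1}−Δx̄) = -753.7778
Denominator Σ(Δx_t−Δx̄)² = 1112.3533
r_1(Δx) = -753.7778 / 1112.3533 = -0.678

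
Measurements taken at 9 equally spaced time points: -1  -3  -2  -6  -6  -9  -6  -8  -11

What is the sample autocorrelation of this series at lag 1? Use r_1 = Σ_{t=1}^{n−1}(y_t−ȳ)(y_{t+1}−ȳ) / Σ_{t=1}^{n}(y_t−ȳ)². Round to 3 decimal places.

Mean ȳ = (-1 − 3 − 2 − 6 − 6 − 9 − 6 − 8 − 11)/9 = -5.7778
Numerator Σ_{t=1}^{8}(y_t−ȳ)(y_{t+1}−ȳ) = 36.5062
Denominator Σ(y_t−ȳ)² = 87.5556
r_1 = 36.5062 / 87.5556 = 0.417

0.417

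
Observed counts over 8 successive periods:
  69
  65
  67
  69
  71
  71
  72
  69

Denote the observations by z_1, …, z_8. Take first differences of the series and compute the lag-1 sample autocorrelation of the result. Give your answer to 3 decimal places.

First differences Δz: -4, 2, 2, 2, 0, 1, -3
Mean of differences = 0.0000
Numerator Σ(Δz_t−Δz̄)(Δz_{t+1}−Δz̄) = -3.0000
Denominator Σ(Δz_t−Δz̄)² = 38.0000
r_1(Δz) = -3.0000 / 38.0000 = -0.079

-0.079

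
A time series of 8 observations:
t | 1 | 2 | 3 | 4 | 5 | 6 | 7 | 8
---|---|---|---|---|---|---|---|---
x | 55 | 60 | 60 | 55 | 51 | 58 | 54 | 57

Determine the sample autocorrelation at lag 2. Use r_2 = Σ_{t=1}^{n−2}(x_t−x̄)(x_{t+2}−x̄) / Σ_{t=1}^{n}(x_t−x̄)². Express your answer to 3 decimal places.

-0.269

Mean x̄ = (55 + 60 + 60 + 55 + 51 + 58 + 54 + 57)/8 = 56.2500
Deviations from mean: -1.2500, 3.7500, 3.7500, -1.2500, -5.2500, 1.7500, -2.2500, 0.7500
Σ(x_t−x̄)(x_{t+2}−x̄) = (-4.6875) + (-4.6875) + (-19.6875) + (-2.1875) + (11.8125) + (1.3125) = -18.1250
Denominator Σ(x_t−x̄)² = 67.5000
r_2 = -18.1250 / 67.5000 = -0.269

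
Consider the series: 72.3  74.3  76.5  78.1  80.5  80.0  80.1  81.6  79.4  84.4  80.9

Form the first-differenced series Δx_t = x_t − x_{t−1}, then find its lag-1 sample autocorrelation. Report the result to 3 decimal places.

-0.562

First differences Δx: 2.0, 2.2, 1.6, 2.4, -0.5, 0.1, 1.5, -2.2, 5.0, -3.5
Mean of differences = 0.8600
Numerator Σ(Δx_t−Δx̄)(Δx_{t+1}−Δx̄) = -30.5656
Denominator Σ(Δx_t−Δx̄)² = 54.3640
r_1(Δx) = -30.5656 / 54.3640 = -0.562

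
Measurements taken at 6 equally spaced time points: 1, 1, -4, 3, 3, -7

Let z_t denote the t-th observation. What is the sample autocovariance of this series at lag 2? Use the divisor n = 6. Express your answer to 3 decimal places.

-5.833

Mean z̄ = (1 + 1 − 4 + 3 + 3 − 7)/6 = -0.5000
Σ_{t=1}^{4}(z_t−z̄)(z_{t+2}−z̄) = -35.0000
γ_2 = -35.0000 / 6 = -5.833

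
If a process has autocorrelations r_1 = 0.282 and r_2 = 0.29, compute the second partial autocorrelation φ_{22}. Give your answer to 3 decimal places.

0.229

φ_{22} = (r_2 − r_1²) / (1 − r_1²)
r_1² = (0.282)² = 0.079524
Numerator = 0.29 − 0.0795 = 0.2105; denominator = 1 − 0.0795 = 0.9205
φ_{22} = 0.2105 / 0.9205 = 0.229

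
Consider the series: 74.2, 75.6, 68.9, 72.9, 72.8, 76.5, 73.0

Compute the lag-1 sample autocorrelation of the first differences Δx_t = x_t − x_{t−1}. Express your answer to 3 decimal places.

First differences Δx: 1.4, -6.7, 4.0, -0.1, 3.7, -3.5
Mean of differences = -0.2000
Numerator Σ(Δx_t−Δx̄)(Δx_{t+1}−Δx̄) = -49.7600
Denominator Σ(Δx_t−Δx̄)² = 88.5600
r_1(Δx) = -49.7600 / 88.5600 = -0.562

-0.562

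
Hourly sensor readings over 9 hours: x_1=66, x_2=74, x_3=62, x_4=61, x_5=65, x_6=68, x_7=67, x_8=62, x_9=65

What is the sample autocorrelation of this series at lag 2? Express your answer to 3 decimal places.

-0.471

Mean x̄ = (66 + 74 + 62 + 61 + 65 + 68 + 67 + 62 + 65)/9 = 65.5556
Numerator Σ_{t=1}^{7}(x_t−x̄)(x_{t+2}−x̄) = -59.5062
Denominator Σ(x_t−x̄)² = 126.2222
r_2 = -59.5062 / 126.2222 = -0.471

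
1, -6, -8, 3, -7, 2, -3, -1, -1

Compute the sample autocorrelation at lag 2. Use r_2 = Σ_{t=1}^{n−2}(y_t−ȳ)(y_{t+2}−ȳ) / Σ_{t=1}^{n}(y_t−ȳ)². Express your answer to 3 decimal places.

Mean ȳ = (1 − 6 − 8 + 3 − 7 + 2 − 3 − 1 − 1)/9 = -2.2222
Σ(y_t−ȳ)(y_{t+2}−ȳ) = (-18.6173) + (-19.7284) + (27.6049) + (22.0494) + (3.7160) + (5.1605) + (-0.9506) = 19.2346
Denominator Σ(y_t−ȳ)² = 129.5556
r_2 = 19.2346 / 129.5556 = 0.148

0.148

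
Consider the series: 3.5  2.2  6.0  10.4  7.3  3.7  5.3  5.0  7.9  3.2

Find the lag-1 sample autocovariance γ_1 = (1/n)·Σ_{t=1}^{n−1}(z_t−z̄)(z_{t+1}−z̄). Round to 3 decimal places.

0.691

Mean z̄ = (3.5 + 2.2 + 6.0 + 10.4 + 7.3 + 3.7 + 5.3 + 5.0 + 7.9 + 3.2)/10 = 5.4500
Σ_{t=1}^{9}(z_t−z̄)(z_{t+1}−z̄) = 6.9075
γ_1 = 6.9075 / 10 = 0.691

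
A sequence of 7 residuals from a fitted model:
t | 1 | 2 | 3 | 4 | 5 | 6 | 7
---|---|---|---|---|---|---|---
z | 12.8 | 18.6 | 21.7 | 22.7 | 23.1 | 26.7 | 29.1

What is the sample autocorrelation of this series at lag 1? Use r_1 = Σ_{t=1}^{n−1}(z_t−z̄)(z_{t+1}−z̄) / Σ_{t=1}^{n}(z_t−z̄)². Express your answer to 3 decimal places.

Mean z̄ = (12.8 + 18.6 + 21.7 + 22.7 + 23.1 + 26.7 + 29.1)/7 = 22.1000
Numerator Σ_{t=1}^{6}(z_t−z̄)(z_{t+1}−z̄) = 71.1100
Denominator Σ(z_t−z̄)² = 170.4200
r_1 = 71.1100 / 170.4200 = 0.417

0.417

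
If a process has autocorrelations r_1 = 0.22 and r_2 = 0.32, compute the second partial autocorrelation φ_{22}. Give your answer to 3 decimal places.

0.285

φ_{22} = (r_2 − r_1²) / (1 − r_1²)
r_1² = (0.22)² = 0.0484
Numerator = 0.32 − 0.0484 = 0.2716; denominator = 1 − 0.0484 = 0.9516
φ_{22} = 0.2716 / 0.9516 = 0.285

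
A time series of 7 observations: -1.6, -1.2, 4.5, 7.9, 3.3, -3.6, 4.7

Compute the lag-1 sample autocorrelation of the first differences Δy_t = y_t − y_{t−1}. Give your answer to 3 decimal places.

First differences Δy: 0.4, 5.7, 3.4, -4.6, -6.9, 8.3
Mean of differences = 1.0500
Numerator Σ(Δy_t−Δȳ)(Δy_{t+1}−Δȳ) = -18.0925
Denominator Σ(Δy_t−Δȳ)² = 175.2550
r_1(Δy) = -18.0925 / 175.2550 = -0.103

-0.103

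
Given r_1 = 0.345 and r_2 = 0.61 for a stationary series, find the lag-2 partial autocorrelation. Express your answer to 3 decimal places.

φ_{22} = (r_2 − r_1²) / (1 − r_1²)
r_1² = (0.345)² = 0.119025
Numerator = 0.61 − 0.1190 = 0.4910; denominator = 1 − 0.1190 = 0.8810
φ_{22} = 0.4910 / 0.8810 = 0.557

0.557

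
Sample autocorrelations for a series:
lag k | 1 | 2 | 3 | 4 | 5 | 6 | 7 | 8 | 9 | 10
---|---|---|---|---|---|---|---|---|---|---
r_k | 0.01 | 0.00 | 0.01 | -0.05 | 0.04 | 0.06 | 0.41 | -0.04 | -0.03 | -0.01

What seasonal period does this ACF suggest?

7

The largest autocorrelation is r_7 = 0.41; the remaining lags stay at or below 0.06.
The dominant spike at lag 7 indicates a seasonal period of 7.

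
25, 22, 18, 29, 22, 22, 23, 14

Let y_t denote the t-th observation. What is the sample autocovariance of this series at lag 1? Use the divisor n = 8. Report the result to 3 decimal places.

Mean ȳ = (25 + 22 + 18 + 29 + 22 + 22 + 23 + 14)/8 = 21.8750
Deviations: 3.1250, 0.1250, -3.8750, 7.1250, 0.1250, 0.1250, 1.1250, -7.8750
Σ_{t=1}^{7}(y_t−ȳ)(y_{t+1}−ȳ) = -35.5156
γ_1 = -35.5156 / 8 = -4.439

-4.439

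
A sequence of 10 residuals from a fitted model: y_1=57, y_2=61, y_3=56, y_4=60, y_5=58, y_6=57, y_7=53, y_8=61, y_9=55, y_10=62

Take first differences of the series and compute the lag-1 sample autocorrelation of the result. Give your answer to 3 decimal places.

-0.718

First differences Δy: 4, -5, 4, -2, -1, -4, 8, -6, 7
Mean of differences = 0.5556
Numerator Σ(Δy_t−Δȳ)(Δy_{t+1}−Δȳ) = -160.9753
Denominator Σ(Δy_t−Δȳ)² = 224.2222
r_1(Δy) = -160.9753 / 224.2222 = -0.718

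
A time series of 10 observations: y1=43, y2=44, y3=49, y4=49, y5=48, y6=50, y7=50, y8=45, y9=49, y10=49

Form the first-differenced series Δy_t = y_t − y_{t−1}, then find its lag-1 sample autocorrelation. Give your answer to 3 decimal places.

First differences Δy: 1, 5, 0, -1, 2, 0, -5, 4, 0
Mean of differences = 0.6667
Numerator Σ(Δy_t−Δȳ)(Δy_{t+1}−Δȳ) = -20.7778
Denominator Σ(Δy_t−Δȳ)² = 68.0000
r_1(Δy) = -20.7778 / 68.0000 = -0.306

-0.306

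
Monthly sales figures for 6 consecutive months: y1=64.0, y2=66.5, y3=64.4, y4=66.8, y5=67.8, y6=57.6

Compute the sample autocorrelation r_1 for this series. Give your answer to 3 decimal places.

Mean ȳ = (64.0 + 66.5 + 64.4 + 66.8 + 67.8 + 57.6)/6 = 64.5167
Deviations from mean: -0.5167, 1.9833, -0.1167, 2.2833, 3.2833, -6.9167
Σ(y_t−ȳ)(y_{t+1}−ȳ) = (-1.0247) + (-0.2314) + (-0.2664) + (7.4969) + (-22.7097) = -16.7353
Denominator Σ(y_t−ȳ)² = 68.0483
r_1 = -16.7353 / 68.0483 = -0.246

-0.246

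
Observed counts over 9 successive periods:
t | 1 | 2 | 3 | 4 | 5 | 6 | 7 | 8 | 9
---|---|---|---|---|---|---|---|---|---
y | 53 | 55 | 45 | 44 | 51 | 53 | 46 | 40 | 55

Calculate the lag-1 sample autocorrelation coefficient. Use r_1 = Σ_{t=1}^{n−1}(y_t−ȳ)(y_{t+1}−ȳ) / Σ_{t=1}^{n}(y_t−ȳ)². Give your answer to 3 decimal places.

-0.084

Mean ȳ = (53 + 55 + 45 + 44 + 51 + 53 + 46 + 40 + 55)/9 = 49.1111
Numerator Σ_{t=1}^{8}(y_t−ȳ)(y_{t+1}−ȳ) = -20.0123
Denominator Σ(y_t−ȳ)² = 238.8889
r_1 = -20.0123 / 238.8889 = -0.084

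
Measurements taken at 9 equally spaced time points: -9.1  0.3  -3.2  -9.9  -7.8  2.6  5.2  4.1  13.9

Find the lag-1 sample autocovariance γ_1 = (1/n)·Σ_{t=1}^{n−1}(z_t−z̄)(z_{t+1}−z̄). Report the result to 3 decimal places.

19.200

Mean z̄ = (-9.1 + 0.3 − 3.2 − 9.9 − 7.8 + 2.6 + 5.2 + 4.1 + 13.9)/9 = -0.4333
Σ_{t=1}^{8}(z_t−z̄)(z_{t+1}−z̄) = 172.8022
γ_1 = 172.8022 / 9 = 19.200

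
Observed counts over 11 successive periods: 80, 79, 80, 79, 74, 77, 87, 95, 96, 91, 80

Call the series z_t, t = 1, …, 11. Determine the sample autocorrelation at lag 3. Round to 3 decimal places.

-0.246

Mean z̄ = (80 + 79 + 80 + 79 + 74 + 77 + 87 + 95 + 96 + 91 + 80)/11 = 83.4545
Numerator Σ_{t=1}^{8}(z_t−z̄)(z_{t+3}−z̄) = -139.2562
Denominator Σ(z_t−z̄)² = 566.7273
r_3 = -139.2562 / 566.7273 = -0.246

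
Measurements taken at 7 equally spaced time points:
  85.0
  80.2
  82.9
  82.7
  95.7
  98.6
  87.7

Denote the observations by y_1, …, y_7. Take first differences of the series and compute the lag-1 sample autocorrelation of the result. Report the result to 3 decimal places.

-0.057

First differences Δy: -4.8, 2.7, -0.2, 13.0, 2.9, -10.9
Mean of differences = 0.4500
Numerator Σ(Δy_t−Δȳ)(Δy_{t+1}−Δȳ) = -18.4925
Denominator Σ(Δy_t−Δȳ)² = 325.3750
r_1(Δy) = -18.4925 / 325.3750 = -0.057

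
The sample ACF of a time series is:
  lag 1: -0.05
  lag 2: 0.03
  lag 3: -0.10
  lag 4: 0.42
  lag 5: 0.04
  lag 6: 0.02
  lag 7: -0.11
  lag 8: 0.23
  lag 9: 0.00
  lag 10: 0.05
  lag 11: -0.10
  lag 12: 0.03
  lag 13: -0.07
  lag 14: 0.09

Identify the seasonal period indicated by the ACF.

The largest autocorrelation is r_4 = 0.42, with a weaker echo at lag 8 (0.23); the remaining lags stay at or below 0.09.
The dominant spike at lag 4 indicates a seasonal period of 4.

4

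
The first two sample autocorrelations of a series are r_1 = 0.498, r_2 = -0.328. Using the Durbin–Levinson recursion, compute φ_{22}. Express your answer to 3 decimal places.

-0.766

φ_{22} = (r_2 − r_1²) / (1 − r_1²)
r_1² = (0.498)² = 0.248004
Numerator = -0.328 − 0.2480 = -0.5760; denominator = 1 − 0.2480 = 0.7520
φ_{22} = -0.5760 / 0.7520 = -0.766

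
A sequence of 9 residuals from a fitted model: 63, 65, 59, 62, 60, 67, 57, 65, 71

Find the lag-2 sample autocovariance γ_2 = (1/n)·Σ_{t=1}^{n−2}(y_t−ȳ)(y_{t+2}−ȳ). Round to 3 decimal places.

Mean ȳ = (63 + 65 + 59 + 62 + 60 + 67 + 57 + 65 + 71)/9 = 63.2222
Σ_{t=1}^{7}(y_t−ȳ)(y_{t+2}−ȳ) = -13.8765
γ_2 = -13.8765 / 9 = -1.542

-1.542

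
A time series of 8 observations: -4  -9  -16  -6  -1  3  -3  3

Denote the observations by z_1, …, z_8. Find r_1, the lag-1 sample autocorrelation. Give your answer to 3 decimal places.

Mean z̄ = (-4 − 9 − 16 − 6 − 1 + 3 − 3 + 3)/8 = -4.1250
Deviations from mean: 0.1250, -4.8750, -11.8750, -1.8750, 3.1250, 7.1250, 1.1250, 7.1250
Numerator Σ_{t=1}^{7}(z_t−z̄)(z_{t+1}−z̄) = 111.9844
Denominator Σ(z_t−z̄)² = 280.8750
r_1 = 111.9844 / 280.8750 = 0.399

0.399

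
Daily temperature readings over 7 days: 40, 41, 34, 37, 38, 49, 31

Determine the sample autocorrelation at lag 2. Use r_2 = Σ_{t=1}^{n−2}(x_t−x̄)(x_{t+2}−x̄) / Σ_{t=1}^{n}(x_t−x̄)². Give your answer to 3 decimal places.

-0.100

Mean x̄ = (40 + 41 + 34 + 37 + 38 + 49 + 31)/7 = 38.5714
Deviations from mean: 1.4286, 2.4286, -4.5714, -1.5714, -0.5714, 10.4286, -7.5714
Σ(x_t−x̄)(x_{t+2}−x̄) = (-6.5306) + (-3.8163) + (2.6122) + (-16.3878) + (4.3265) = -19.7959
Denominator Σ(x_t−x̄)² = 197.7143
r_2 = -19.7959 / 197.7143 = -0.100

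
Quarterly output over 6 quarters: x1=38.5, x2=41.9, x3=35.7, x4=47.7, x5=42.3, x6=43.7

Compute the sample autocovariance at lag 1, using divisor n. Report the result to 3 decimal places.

Mean x̄ = (38.5 + 41.9 + 35.7 + 47.7 + 42.3 + 43.7)/6 = 41.6333
Σ_{t=1}^{5}(x_t−x̄)(x_{t+1}−x̄) = -32.9911
γ_1 = -32.9911 / 6 = -5.499

-5.499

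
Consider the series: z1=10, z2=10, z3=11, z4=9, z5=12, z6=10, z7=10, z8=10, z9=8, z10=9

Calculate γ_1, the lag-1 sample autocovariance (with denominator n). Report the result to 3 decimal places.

-0.101

Mean z̄ = (10 + 10 + 11 + 9 + 12 + 10 + 10 + 10 + 8 + 9)/10 = 9.9000
Σ_{t=1}^{9}(z_t−z̄)(z_{t+1}−z̄) = -1.0100
γ_1 = -1.0100 / 10 = -0.101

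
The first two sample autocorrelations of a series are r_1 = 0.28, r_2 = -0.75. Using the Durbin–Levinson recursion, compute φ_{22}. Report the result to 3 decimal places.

φ_{22} = (r_2 − r_1²) / (1 − r_1²)
r_1² = (0.28)² = 0.0784
Numerator = -0.75 − 0.0784 = -0.8284; denominator = 1 − 0.0784 = 0.9216
φ_{22} = -0.8284 / 0.9216 = -0.899

-0.899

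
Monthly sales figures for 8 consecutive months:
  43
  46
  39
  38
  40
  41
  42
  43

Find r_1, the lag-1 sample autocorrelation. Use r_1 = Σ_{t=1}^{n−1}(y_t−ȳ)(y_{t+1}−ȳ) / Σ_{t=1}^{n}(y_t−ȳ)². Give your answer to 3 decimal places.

Mean ȳ = (43 + 46 + 39 + 38 + 40 + 41 + 42 + 43)/8 = 41.5000
Deviations from mean: 1.5000, 4.5000, -2.5000, -3.5000, -1.5000, -0.5000, 0.5000, 1.5000
Σ(y_t−ȳ)(y_{t+1}−ȳ) = (6.7500) + (-11.2500) + (8.7500) + (5.2500) + (0.7500) + (-0.2500) + (0.7500) = 10.7500
Denominator Σ(y_t−ȳ)² = 46.0000
r_1 = 10.7500 / 46.0000 = 0.234

0.234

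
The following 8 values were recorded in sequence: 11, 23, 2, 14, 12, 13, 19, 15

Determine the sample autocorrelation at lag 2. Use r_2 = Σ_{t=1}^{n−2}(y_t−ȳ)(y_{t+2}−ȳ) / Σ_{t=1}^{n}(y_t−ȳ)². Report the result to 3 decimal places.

Mean ȳ = (11 + 23 + 2 + 14 + 12 + 13 + 19 + 15)/8 = 13.6250
Deviations from mean: -2.6250, 9.3750, -11.6250, 0.3750, -1.6250, -0.6250, 5.3750, 1.3750
Σ(y_t−ȳ)(y_{t+2}−ȳ) = (30.5156) + (3.5156) + (18.8906) + (-0.2344) + (-8.7344) + (-0.8594) = 43.0938
Denominator Σ(y_t−ȳ)² = 263.8750
r_2 = 43.0938 / 263.8750 = 0.163

0.163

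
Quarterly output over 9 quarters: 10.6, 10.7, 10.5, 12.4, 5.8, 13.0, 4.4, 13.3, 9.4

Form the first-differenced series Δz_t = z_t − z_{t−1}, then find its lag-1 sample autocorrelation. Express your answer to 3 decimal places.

-0.873

First differences Δz: 0.1, -0.2, 1.9, -6.6, 7.2, -8.6, 8.9, -3.9
Mean of differences = -0.1500
Numerator Σ(Δz_t−Δz̄)(Δz_{t+1}−Δz̄) = -233.2625
Denominator Σ(Δz_t−Δz̄)² = 267.2600
r_1(Δz) = -233.2625 / 267.2600 = -0.873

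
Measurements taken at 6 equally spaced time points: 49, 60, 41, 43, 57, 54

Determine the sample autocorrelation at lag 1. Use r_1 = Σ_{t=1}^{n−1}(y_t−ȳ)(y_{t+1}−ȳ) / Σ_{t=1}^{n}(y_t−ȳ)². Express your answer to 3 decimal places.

Mean ȳ = (49 + 60 + 41 + 43 + 57 + 54)/6 = 50.6667
Deviations from mean: -1.6667, 9.3333, -9.6667, -7.6667, 6.3333, 3.3333
Σ(y_t−ȳ)(y_{t+1}−ȳ) = (-15.5556) + (-90.2222) + (74.1111) + (-48.5556) + (21.1111) = -59.1111
Denominator Σ(y_t−ȳ)² = 293.3333
r_1 = -59.1111 / 293.3333 = -0.202

-0.202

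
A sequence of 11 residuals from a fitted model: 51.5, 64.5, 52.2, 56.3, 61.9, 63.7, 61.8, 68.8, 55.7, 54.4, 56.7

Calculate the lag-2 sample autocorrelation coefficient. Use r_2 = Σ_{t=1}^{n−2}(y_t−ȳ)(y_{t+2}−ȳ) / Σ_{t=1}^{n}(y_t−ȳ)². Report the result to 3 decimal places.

0.039

Mean ȳ = (51.5 + 64.5 + 52.2 + 56.3 + 61.9 + 63.7 + 61.8 + 68.8 + 55.7 + 54.4 + 56.7)/11 = 58.8636
Numerator Σ_{t=1}^{9}(y_t−ȳ)(y_{t+2}−ȳ) = 12.1619
Denominator Σ(y_t−ȳ)² = 311.5455
r_2 = 12.1619 / 311.5455 = 0.039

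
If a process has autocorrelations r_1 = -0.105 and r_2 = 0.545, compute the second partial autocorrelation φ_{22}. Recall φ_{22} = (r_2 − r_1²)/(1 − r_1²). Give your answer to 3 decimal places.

φ_{22} = (r_2 − r_1²) / (1 − r_1²)
r_1² = (-0.105)² = 0.011025
Numerator = 0.545 − 0.0110 = 0.5340; denominator = 1 − 0.0110 = 0.9890
φ_{22} = 0.5340 / 0.9890 = 0.540

0.540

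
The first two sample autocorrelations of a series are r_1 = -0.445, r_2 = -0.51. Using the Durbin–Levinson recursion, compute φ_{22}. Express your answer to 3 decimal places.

φ_{22} = (r_2 − r_1²) / (1 − r_1²)
r_1² = (-0.445)² = 0.198025
Numerator = -0.51 − 0.1980 = -0.7080; denominator = 1 − 0.1980 = 0.8020
φ_{22} = -0.7080 / 0.8020 = -0.883

-0.883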